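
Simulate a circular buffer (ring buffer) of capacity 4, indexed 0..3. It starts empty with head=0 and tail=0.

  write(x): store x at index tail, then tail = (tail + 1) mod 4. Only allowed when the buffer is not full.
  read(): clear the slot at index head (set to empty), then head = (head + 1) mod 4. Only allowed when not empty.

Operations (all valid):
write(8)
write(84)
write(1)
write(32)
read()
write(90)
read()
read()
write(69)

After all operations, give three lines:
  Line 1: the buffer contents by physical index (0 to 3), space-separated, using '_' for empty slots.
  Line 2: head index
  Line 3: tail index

Answer: 90 69 _ 32
3
2

Derivation:
write(8): buf=[8 _ _ _], head=0, tail=1, size=1
write(84): buf=[8 84 _ _], head=0, tail=2, size=2
write(1): buf=[8 84 1 _], head=0, tail=3, size=3
write(32): buf=[8 84 1 32], head=0, tail=0, size=4
read(): buf=[_ 84 1 32], head=1, tail=0, size=3
write(90): buf=[90 84 1 32], head=1, tail=1, size=4
read(): buf=[90 _ 1 32], head=2, tail=1, size=3
read(): buf=[90 _ _ 32], head=3, tail=1, size=2
write(69): buf=[90 69 _ 32], head=3, tail=2, size=3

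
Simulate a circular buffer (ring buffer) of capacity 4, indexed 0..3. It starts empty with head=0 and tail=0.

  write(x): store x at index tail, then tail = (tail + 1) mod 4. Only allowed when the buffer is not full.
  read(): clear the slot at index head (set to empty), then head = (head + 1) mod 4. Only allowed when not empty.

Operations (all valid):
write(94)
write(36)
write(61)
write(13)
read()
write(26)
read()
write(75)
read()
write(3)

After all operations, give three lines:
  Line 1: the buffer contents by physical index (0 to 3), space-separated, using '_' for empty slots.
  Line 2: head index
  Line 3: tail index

write(94): buf=[94 _ _ _], head=0, tail=1, size=1
write(36): buf=[94 36 _ _], head=0, tail=2, size=2
write(61): buf=[94 36 61 _], head=0, tail=3, size=3
write(13): buf=[94 36 61 13], head=0, tail=0, size=4
read(): buf=[_ 36 61 13], head=1, tail=0, size=3
write(26): buf=[26 36 61 13], head=1, tail=1, size=4
read(): buf=[26 _ 61 13], head=2, tail=1, size=3
write(75): buf=[26 75 61 13], head=2, tail=2, size=4
read(): buf=[26 75 _ 13], head=3, tail=2, size=3
write(3): buf=[26 75 3 13], head=3, tail=3, size=4

Answer: 26 75 3 13
3
3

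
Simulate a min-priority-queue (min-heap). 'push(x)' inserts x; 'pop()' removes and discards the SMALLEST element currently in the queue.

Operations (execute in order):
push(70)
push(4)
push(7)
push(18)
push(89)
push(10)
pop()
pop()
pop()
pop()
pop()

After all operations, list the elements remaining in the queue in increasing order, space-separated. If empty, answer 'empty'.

push(70): heap contents = [70]
push(4): heap contents = [4, 70]
push(7): heap contents = [4, 7, 70]
push(18): heap contents = [4, 7, 18, 70]
push(89): heap contents = [4, 7, 18, 70, 89]
push(10): heap contents = [4, 7, 10, 18, 70, 89]
pop() → 4: heap contents = [7, 10, 18, 70, 89]
pop() → 7: heap contents = [10, 18, 70, 89]
pop() → 10: heap contents = [18, 70, 89]
pop() → 18: heap contents = [70, 89]
pop() → 70: heap contents = [89]

Answer: 89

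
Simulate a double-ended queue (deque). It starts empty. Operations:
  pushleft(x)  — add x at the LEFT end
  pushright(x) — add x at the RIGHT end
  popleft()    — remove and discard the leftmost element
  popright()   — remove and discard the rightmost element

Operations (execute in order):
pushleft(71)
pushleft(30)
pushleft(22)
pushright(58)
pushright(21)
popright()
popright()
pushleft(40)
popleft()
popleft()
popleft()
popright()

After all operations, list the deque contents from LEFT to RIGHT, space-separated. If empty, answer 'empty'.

pushleft(71): [71]
pushleft(30): [30, 71]
pushleft(22): [22, 30, 71]
pushright(58): [22, 30, 71, 58]
pushright(21): [22, 30, 71, 58, 21]
popright(): [22, 30, 71, 58]
popright(): [22, 30, 71]
pushleft(40): [40, 22, 30, 71]
popleft(): [22, 30, 71]
popleft(): [30, 71]
popleft(): [71]
popright(): []

Answer: empty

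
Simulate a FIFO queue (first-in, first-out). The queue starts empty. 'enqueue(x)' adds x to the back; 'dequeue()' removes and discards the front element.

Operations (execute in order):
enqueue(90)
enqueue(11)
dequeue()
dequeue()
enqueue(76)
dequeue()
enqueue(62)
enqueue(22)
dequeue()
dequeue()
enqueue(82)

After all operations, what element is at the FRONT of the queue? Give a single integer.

enqueue(90): queue = [90]
enqueue(11): queue = [90, 11]
dequeue(): queue = [11]
dequeue(): queue = []
enqueue(76): queue = [76]
dequeue(): queue = []
enqueue(62): queue = [62]
enqueue(22): queue = [62, 22]
dequeue(): queue = [22]
dequeue(): queue = []
enqueue(82): queue = [82]

Answer: 82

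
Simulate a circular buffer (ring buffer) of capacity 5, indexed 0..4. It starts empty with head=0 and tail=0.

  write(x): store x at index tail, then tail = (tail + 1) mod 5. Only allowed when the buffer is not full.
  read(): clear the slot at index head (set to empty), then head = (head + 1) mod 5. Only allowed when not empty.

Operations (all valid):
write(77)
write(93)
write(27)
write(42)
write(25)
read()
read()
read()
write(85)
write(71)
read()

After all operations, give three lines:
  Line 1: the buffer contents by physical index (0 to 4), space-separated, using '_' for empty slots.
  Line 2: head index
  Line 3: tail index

Answer: 85 71 _ _ 25
4
2

Derivation:
write(77): buf=[77 _ _ _ _], head=0, tail=1, size=1
write(93): buf=[77 93 _ _ _], head=0, tail=2, size=2
write(27): buf=[77 93 27 _ _], head=0, tail=3, size=3
write(42): buf=[77 93 27 42 _], head=0, tail=4, size=4
write(25): buf=[77 93 27 42 25], head=0, tail=0, size=5
read(): buf=[_ 93 27 42 25], head=1, tail=0, size=4
read(): buf=[_ _ 27 42 25], head=2, tail=0, size=3
read(): buf=[_ _ _ 42 25], head=3, tail=0, size=2
write(85): buf=[85 _ _ 42 25], head=3, tail=1, size=3
write(71): buf=[85 71 _ 42 25], head=3, tail=2, size=4
read(): buf=[85 71 _ _ 25], head=4, tail=2, size=3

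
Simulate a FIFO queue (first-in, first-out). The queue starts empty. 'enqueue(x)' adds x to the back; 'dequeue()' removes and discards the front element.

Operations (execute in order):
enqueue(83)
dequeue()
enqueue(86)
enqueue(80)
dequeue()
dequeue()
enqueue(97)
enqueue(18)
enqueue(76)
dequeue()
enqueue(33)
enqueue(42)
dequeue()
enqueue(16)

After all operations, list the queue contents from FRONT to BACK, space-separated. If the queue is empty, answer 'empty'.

Answer: 76 33 42 16

Derivation:
enqueue(83): [83]
dequeue(): []
enqueue(86): [86]
enqueue(80): [86, 80]
dequeue(): [80]
dequeue(): []
enqueue(97): [97]
enqueue(18): [97, 18]
enqueue(76): [97, 18, 76]
dequeue(): [18, 76]
enqueue(33): [18, 76, 33]
enqueue(42): [18, 76, 33, 42]
dequeue(): [76, 33, 42]
enqueue(16): [76, 33, 42, 16]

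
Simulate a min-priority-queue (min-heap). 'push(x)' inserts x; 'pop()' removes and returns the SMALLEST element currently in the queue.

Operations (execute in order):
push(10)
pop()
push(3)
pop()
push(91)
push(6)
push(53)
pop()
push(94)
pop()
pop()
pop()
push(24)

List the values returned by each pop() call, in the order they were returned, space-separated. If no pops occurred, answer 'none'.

push(10): heap contents = [10]
pop() → 10: heap contents = []
push(3): heap contents = [3]
pop() → 3: heap contents = []
push(91): heap contents = [91]
push(6): heap contents = [6, 91]
push(53): heap contents = [6, 53, 91]
pop() → 6: heap contents = [53, 91]
push(94): heap contents = [53, 91, 94]
pop() → 53: heap contents = [91, 94]
pop() → 91: heap contents = [94]
pop() → 94: heap contents = []
push(24): heap contents = [24]

Answer: 10 3 6 53 91 94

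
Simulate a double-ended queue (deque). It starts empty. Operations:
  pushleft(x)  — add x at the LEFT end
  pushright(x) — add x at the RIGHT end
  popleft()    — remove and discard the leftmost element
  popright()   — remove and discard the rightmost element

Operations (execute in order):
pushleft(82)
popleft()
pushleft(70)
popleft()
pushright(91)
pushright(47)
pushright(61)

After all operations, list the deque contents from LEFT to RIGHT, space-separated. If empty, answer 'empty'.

pushleft(82): [82]
popleft(): []
pushleft(70): [70]
popleft(): []
pushright(91): [91]
pushright(47): [91, 47]
pushright(61): [91, 47, 61]

Answer: 91 47 61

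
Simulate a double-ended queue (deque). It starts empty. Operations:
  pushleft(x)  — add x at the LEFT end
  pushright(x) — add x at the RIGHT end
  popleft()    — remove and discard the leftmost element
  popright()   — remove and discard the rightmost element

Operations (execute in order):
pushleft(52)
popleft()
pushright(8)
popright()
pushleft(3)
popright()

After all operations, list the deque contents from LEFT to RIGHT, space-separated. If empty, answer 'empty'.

pushleft(52): [52]
popleft(): []
pushright(8): [8]
popright(): []
pushleft(3): [3]
popright(): []

Answer: empty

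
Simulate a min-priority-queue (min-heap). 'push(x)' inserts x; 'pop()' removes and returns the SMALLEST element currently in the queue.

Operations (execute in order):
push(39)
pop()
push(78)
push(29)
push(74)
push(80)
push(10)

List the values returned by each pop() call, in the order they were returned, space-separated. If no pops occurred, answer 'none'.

push(39): heap contents = [39]
pop() → 39: heap contents = []
push(78): heap contents = [78]
push(29): heap contents = [29, 78]
push(74): heap contents = [29, 74, 78]
push(80): heap contents = [29, 74, 78, 80]
push(10): heap contents = [10, 29, 74, 78, 80]

Answer: 39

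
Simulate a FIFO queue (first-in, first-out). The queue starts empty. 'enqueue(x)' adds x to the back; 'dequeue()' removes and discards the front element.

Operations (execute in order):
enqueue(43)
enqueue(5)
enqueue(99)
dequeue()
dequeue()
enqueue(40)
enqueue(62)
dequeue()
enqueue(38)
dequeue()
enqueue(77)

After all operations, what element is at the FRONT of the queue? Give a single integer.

enqueue(43): queue = [43]
enqueue(5): queue = [43, 5]
enqueue(99): queue = [43, 5, 99]
dequeue(): queue = [5, 99]
dequeue(): queue = [99]
enqueue(40): queue = [99, 40]
enqueue(62): queue = [99, 40, 62]
dequeue(): queue = [40, 62]
enqueue(38): queue = [40, 62, 38]
dequeue(): queue = [62, 38]
enqueue(77): queue = [62, 38, 77]

Answer: 62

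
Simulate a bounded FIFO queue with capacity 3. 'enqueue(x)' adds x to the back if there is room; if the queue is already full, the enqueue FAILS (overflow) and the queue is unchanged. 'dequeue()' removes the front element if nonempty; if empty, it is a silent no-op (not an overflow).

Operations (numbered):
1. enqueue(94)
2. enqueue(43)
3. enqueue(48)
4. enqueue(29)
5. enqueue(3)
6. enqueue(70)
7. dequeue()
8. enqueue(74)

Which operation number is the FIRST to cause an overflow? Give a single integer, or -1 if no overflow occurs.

Answer: 4

Derivation:
1. enqueue(94): size=1
2. enqueue(43): size=2
3. enqueue(48): size=3
4. enqueue(29): size=3=cap → OVERFLOW (fail)
5. enqueue(3): size=3=cap → OVERFLOW (fail)
6. enqueue(70): size=3=cap → OVERFLOW (fail)
7. dequeue(): size=2
8. enqueue(74): size=3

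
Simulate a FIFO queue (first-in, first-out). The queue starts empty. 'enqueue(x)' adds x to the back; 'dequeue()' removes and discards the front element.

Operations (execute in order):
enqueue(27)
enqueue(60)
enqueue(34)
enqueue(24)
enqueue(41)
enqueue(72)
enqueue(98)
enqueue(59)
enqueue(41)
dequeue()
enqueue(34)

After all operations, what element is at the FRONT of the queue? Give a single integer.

Answer: 60

Derivation:
enqueue(27): queue = [27]
enqueue(60): queue = [27, 60]
enqueue(34): queue = [27, 60, 34]
enqueue(24): queue = [27, 60, 34, 24]
enqueue(41): queue = [27, 60, 34, 24, 41]
enqueue(72): queue = [27, 60, 34, 24, 41, 72]
enqueue(98): queue = [27, 60, 34, 24, 41, 72, 98]
enqueue(59): queue = [27, 60, 34, 24, 41, 72, 98, 59]
enqueue(41): queue = [27, 60, 34, 24, 41, 72, 98, 59, 41]
dequeue(): queue = [60, 34, 24, 41, 72, 98, 59, 41]
enqueue(34): queue = [60, 34, 24, 41, 72, 98, 59, 41, 34]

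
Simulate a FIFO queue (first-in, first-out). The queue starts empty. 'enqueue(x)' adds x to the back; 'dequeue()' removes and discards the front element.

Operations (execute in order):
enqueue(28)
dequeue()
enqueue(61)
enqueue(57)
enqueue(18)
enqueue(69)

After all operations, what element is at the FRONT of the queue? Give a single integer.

enqueue(28): queue = [28]
dequeue(): queue = []
enqueue(61): queue = [61]
enqueue(57): queue = [61, 57]
enqueue(18): queue = [61, 57, 18]
enqueue(69): queue = [61, 57, 18, 69]

Answer: 61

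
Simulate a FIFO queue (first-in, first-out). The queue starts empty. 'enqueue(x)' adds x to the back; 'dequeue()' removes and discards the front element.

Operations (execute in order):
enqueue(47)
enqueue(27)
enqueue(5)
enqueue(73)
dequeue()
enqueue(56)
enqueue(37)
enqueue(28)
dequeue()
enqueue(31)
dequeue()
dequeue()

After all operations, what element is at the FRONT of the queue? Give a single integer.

enqueue(47): queue = [47]
enqueue(27): queue = [47, 27]
enqueue(5): queue = [47, 27, 5]
enqueue(73): queue = [47, 27, 5, 73]
dequeue(): queue = [27, 5, 73]
enqueue(56): queue = [27, 5, 73, 56]
enqueue(37): queue = [27, 5, 73, 56, 37]
enqueue(28): queue = [27, 5, 73, 56, 37, 28]
dequeue(): queue = [5, 73, 56, 37, 28]
enqueue(31): queue = [5, 73, 56, 37, 28, 31]
dequeue(): queue = [73, 56, 37, 28, 31]
dequeue(): queue = [56, 37, 28, 31]

Answer: 56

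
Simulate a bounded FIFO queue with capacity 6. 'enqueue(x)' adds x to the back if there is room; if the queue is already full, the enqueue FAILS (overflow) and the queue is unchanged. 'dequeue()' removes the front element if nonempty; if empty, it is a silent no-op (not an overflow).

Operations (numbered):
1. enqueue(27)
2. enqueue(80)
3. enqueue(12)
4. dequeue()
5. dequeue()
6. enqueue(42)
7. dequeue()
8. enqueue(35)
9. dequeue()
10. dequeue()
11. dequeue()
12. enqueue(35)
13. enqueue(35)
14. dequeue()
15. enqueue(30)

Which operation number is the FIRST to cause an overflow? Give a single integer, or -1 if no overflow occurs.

Answer: -1

Derivation:
1. enqueue(27): size=1
2. enqueue(80): size=2
3. enqueue(12): size=3
4. dequeue(): size=2
5. dequeue(): size=1
6. enqueue(42): size=2
7. dequeue(): size=1
8. enqueue(35): size=2
9. dequeue(): size=1
10. dequeue(): size=0
11. dequeue(): empty, no-op, size=0
12. enqueue(35): size=1
13. enqueue(35): size=2
14. dequeue(): size=1
15. enqueue(30): size=2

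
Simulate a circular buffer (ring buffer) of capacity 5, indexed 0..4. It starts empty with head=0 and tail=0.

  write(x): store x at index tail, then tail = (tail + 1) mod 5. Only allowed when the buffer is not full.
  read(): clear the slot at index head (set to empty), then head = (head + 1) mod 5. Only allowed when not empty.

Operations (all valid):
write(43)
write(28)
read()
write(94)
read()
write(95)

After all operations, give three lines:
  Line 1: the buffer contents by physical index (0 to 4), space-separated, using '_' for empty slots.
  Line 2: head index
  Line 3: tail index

write(43): buf=[43 _ _ _ _], head=0, tail=1, size=1
write(28): buf=[43 28 _ _ _], head=0, tail=2, size=2
read(): buf=[_ 28 _ _ _], head=1, tail=2, size=1
write(94): buf=[_ 28 94 _ _], head=1, tail=3, size=2
read(): buf=[_ _ 94 _ _], head=2, tail=3, size=1
write(95): buf=[_ _ 94 95 _], head=2, tail=4, size=2

Answer: _ _ 94 95 _
2
4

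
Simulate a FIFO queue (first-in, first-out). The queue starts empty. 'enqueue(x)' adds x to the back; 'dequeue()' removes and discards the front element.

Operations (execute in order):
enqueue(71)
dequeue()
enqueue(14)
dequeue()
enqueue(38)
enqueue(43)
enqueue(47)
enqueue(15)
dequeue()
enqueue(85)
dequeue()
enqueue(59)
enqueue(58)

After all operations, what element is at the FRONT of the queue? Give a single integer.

enqueue(71): queue = [71]
dequeue(): queue = []
enqueue(14): queue = [14]
dequeue(): queue = []
enqueue(38): queue = [38]
enqueue(43): queue = [38, 43]
enqueue(47): queue = [38, 43, 47]
enqueue(15): queue = [38, 43, 47, 15]
dequeue(): queue = [43, 47, 15]
enqueue(85): queue = [43, 47, 15, 85]
dequeue(): queue = [47, 15, 85]
enqueue(59): queue = [47, 15, 85, 59]
enqueue(58): queue = [47, 15, 85, 59, 58]

Answer: 47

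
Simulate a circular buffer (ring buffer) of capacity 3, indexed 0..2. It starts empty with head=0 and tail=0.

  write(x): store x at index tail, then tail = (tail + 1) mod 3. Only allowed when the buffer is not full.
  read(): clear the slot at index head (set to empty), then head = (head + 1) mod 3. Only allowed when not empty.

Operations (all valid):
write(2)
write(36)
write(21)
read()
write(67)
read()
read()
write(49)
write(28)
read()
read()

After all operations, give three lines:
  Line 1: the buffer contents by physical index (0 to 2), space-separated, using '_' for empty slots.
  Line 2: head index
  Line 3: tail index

write(2): buf=[2 _ _], head=0, tail=1, size=1
write(36): buf=[2 36 _], head=0, tail=2, size=2
write(21): buf=[2 36 21], head=0, tail=0, size=3
read(): buf=[_ 36 21], head=1, tail=0, size=2
write(67): buf=[67 36 21], head=1, tail=1, size=3
read(): buf=[67 _ 21], head=2, tail=1, size=2
read(): buf=[67 _ _], head=0, tail=1, size=1
write(49): buf=[67 49 _], head=0, tail=2, size=2
write(28): buf=[67 49 28], head=0, tail=0, size=3
read(): buf=[_ 49 28], head=1, tail=0, size=2
read(): buf=[_ _ 28], head=2, tail=0, size=1

Answer: _ _ 28
2
0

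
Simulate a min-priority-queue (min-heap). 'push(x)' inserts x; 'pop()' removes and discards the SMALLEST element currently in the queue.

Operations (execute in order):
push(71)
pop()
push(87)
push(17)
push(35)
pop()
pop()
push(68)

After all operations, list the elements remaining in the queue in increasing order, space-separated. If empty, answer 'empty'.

Answer: 68 87

Derivation:
push(71): heap contents = [71]
pop() → 71: heap contents = []
push(87): heap contents = [87]
push(17): heap contents = [17, 87]
push(35): heap contents = [17, 35, 87]
pop() → 17: heap contents = [35, 87]
pop() → 35: heap contents = [87]
push(68): heap contents = [68, 87]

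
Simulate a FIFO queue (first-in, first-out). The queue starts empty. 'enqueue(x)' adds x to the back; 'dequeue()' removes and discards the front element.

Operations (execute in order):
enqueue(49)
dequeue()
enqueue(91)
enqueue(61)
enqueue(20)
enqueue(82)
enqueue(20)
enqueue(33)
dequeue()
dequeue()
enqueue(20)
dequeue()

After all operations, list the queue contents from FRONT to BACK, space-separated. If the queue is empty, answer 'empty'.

Answer: 82 20 33 20

Derivation:
enqueue(49): [49]
dequeue(): []
enqueue(91): [91]
enqueue(61): [91, 61]
enqueue(20): [91, 61, 20]
enqueue(82): [91, 61, 20, 82]
enqueue(20): [91, 61, 20, 82, 20]
enqueue(33): [91, 61, 20, 82, 20, 33]
dequeue(): [61, 20, 82, 20, 33]
dequeue(): [20, 82, 20, 33]
enqueue(20): [20, 82, 20, 33, 20]
dequeue(): [82, 20, 33, 20]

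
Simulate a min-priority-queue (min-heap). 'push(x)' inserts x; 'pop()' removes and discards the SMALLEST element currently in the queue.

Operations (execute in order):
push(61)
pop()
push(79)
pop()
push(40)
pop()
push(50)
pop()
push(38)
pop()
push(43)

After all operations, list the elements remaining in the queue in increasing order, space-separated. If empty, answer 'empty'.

Answer: 43

Derivation:
push(61): heap contents = [61]
pop() → 61: heap contents = []
push(79): heap contents = [79]
pop() → 79: heap contents = []
push(40): heap contents = [40]
pop() → 40: heap contents = []
push(50): heap contents = [50]
pop() → 50: heap contents = []
push(38): heap contents = [38]
pop() → 38: heap contents = []
push(43): heap contents = [43]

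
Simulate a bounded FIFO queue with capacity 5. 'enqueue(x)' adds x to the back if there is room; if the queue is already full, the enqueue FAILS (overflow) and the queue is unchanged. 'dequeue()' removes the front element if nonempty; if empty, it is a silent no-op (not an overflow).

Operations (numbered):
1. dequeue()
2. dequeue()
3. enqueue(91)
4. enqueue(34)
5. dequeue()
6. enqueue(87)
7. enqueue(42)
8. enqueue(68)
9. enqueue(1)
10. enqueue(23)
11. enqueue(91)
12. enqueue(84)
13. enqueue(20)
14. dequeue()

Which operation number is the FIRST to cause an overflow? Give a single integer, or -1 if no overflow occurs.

1. dequeue(): empty, no-op, size=0
2. dequeue(): empty, no-op, size=0
3. enqueue(91): size=1
4. enqueue(34): size=2
5. dequeue(): size=1
6. enqueue(87): size=2
7. enqueue(42): size=3
8. enqueue(68): size=4
9. enqueue(1): size=5
10. enqueue(23): size=5=cap → OVERFLOW (fail)
11. enqueue(91): size=5=cap → OVERFLOW (fail)
12. enqueue(84): size=5=cap → OVERFLOW (fail)
13. enqueue(20): size=5=cap → OVERFLOW (fail)
14. dequeue(): size=4

Answer: 10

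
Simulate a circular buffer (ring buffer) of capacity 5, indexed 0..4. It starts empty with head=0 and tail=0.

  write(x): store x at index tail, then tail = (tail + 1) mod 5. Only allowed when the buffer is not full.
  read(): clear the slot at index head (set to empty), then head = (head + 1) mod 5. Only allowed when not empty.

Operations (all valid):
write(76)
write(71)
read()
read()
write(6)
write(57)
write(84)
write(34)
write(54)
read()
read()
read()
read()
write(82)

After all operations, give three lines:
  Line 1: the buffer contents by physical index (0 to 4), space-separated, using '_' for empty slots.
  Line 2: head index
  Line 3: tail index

Answer: _ 54 82 _ _
1
3

Derivation:
write(76): buf=[76 _ _ _ _], head=0, tail=1, size=1
write(71): buf=[76 71 _ _ _], head=0, tail=2, size=2
read(): buf=[_ 71 _ _ _], head=1, tail=2, size=1
read(): buf=[_ _ _ _ _], head=2, tail=2, size=0
write(6): buf=[_ _ 6 _ _], head=2, tail=3, size=1
write(57): buf=[_ _ 6 57 _], head=2, tail=4, size=2
write(84): buf=[_ _ 6 57 84], head=2, tail=0, size=3
write(34): buf=[34 _ 6 57 84], head=2, tail=1, size=4
write(54): buf=[34 54 6 57 84], head=2, tail=2, size=5
read(): buf=[34 54 _ 57 84], head=3, tail=2, size=4
read(): buf=[34 54 _ _ 84], head=4, tail=2, size=3
read(): buf=[34 54 _ _ _], head=0, tail=2, size=2
read(): buf=[_ 54 _ _ _], head=1, tail=2, size=1
write(82): buf=[_ 54 82 _ _], head=1, tail=3, size=2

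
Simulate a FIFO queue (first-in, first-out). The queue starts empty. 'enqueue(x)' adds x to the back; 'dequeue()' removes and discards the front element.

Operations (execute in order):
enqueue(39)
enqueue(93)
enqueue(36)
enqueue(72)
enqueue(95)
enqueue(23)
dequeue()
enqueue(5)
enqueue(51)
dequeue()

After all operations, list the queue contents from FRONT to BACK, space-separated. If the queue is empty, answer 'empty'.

enqueue(39): [39]
enqueue(93): [39, 93]
enqueue(36): [39, 93, 36]
enqueue(72): [39, 93, 36, 72]
enqueue(95): [39, 93, 36, 72, 95]
enqueue(23): [39, 93, 36, 72, 95, 23]
dequeue(): [93, 36, 72, 95, 23]
enqueue(5): [93, 36, 72, 95, 23, 5]
enqueue(51): [93, 36, 72, 95, 23, 5, 51]
dequeue(): [36, 72, 95, 23, 5, 51]

Answer: 36 72 95 23 5 51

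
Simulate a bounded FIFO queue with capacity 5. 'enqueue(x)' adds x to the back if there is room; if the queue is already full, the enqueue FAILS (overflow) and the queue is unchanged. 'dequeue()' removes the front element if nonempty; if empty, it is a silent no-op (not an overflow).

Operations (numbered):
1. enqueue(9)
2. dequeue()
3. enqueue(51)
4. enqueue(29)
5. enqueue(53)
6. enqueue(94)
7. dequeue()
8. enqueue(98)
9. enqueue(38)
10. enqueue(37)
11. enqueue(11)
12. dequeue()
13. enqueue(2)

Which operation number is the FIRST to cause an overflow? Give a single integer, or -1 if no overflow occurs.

1. enqueue(9): size=1
2. dequeue(): size=0
3. enqueue(51): size=1
4. enqueue(29): size=2
5. enqueue(53): size=3
6. enqueue(94): size=4
7. dequeue(): size=3
8. enqueue(98): size=4
9. enqueue(38): size=5
10. enqueue(37): size=5=cap → OVERFLOW (fail)
11. enqueue(11): size=5=cap → OVERFLOW (fail)
12. dequeue(): size=4
13. enqueue(2): size=5

Answer: 10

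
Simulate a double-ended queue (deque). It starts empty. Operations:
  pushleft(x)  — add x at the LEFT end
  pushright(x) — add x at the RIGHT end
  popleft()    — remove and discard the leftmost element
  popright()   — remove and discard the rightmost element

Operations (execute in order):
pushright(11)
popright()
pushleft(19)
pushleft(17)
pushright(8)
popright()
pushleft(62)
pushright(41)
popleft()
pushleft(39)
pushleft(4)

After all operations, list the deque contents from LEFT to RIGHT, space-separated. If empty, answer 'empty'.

Answer: 4 39 17 19 41

Derivation:
pushright(11): [11]
popright(): []
pushleft(19): [19]
pushleft(17): [17, 19]
pushright(8): [17, 19, 8]
popright(): [17, 19]
pushleft(62): [62, 17, 19]
pushright(41): [62, 17, 19, 41]
popleft(): [17, 19, 41]
pushleft(39): [39, 17, 19, 41]
pushleft(4): [4, 39, 17, 19, 41]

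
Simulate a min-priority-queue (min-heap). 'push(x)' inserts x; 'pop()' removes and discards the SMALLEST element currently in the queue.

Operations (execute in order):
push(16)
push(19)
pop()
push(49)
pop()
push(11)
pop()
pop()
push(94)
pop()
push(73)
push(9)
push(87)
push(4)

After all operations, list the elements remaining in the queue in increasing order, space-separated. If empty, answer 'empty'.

push(16): heap contents = [16]
push(19): heap contents = [16, 19]
pop() → 16: heap contents = [19]
push(49): heap contents = [19, 49]
pop() → 19: heap contents = [49]
push(11): heap contents = [11, 49]
pop() → 11: heap contents = [49]
pop() → 49: heap contents = []
push(94): heap contents = [94]
pop() → 94: heap contents = []
push(73): heap contents = [73]
push(9): heap contents = [9, 73]
push(87): heap contents = [9, 73, 87]
push(4): heap contents = [4, 9, 73, 87]

Answer: 4 9 73 87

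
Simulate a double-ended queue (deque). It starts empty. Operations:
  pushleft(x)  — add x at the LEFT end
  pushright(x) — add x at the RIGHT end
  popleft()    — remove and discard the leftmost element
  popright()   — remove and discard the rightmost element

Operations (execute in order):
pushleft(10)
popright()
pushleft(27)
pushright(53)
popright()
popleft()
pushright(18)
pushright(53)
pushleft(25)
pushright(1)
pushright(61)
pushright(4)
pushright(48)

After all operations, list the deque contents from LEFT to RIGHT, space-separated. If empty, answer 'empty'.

Answer: 25 18 53 1 61 4 48

Derivation:
pushleft(10): [10]
popright(): []
pushleft(27): [27]
pushright(53): [27, 53]
popright(): [27]
popleft(): []
pushright(18): [18]
pushright(53): [18, 53]
pushleft(25): [25, 18, 53]
pushright(1): [25, 18, 53, 1]
pushright(61): [25, 18, 53, 1, 61]
pushright(4): [25, 18, 53, 1, 61, 4]
pushright(48): [25, 18, 53, 1, 61, 4, 48]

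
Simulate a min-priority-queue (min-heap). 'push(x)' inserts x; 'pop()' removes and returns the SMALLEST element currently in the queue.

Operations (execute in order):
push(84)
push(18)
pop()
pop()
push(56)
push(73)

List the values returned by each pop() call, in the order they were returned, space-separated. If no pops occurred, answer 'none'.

Answer: 18 84

Derivation:
push(84): heap contents = [84]
push(18): heap contents = [18, 84]
pop() → 18: heap contents = [84]
pop() → 84: heap contents = []
push(56): heap contents = [56]
push(73): heap contents = [56, 73]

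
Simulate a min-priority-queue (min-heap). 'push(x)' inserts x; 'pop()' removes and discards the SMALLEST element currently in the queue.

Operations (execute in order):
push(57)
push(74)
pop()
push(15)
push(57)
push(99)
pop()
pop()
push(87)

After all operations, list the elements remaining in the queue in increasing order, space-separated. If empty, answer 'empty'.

push(57): heap contents = [57]
push(74): heap contents = [57, 74]
pop() → 57: heap contents = [74]
push(15): heap contents = [15, 74]
push(57): heap contents = [15, 57, 74]
push(99): heap contents = [15, 57, 74, 99]
pop() → 15: heap contents = [57, 74, 99]
pop() → 57: heap contents = [74, 99]
push(87): heap contents = [74, 87, 99]

Answer: 74 87 99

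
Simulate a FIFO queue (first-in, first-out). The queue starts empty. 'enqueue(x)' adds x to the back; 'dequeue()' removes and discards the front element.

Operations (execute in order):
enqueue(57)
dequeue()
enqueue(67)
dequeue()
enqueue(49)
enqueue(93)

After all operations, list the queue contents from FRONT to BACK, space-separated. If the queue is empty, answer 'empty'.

enqueue(57): [57]
dequeue(): []
enqueue(67): [67]
dequeue(): []
enqueue(49): [49]
enqueue(93): [49, 93]

Answer: 49 93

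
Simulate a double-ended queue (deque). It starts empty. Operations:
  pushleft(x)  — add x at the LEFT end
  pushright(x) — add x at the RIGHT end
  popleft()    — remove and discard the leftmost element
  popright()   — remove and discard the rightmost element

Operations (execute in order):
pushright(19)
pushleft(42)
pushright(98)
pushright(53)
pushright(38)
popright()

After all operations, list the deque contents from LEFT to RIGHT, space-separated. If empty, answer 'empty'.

Answer: 42 19 98 53

Derivation:
pushright(19): [19]
pushleft(42): [42, 19]
pushright(98): [42, 19, 98]
pushright(53): [42, 19, 98, 53]
pushright(38): [42, 19, 98, 53, 38]
popright(): [42, 19, 98, 53]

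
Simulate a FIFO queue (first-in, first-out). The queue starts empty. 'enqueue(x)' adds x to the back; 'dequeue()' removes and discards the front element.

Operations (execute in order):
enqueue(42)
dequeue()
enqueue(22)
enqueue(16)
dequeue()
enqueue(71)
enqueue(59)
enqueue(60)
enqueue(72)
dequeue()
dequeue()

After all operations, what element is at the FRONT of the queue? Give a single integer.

enqueue(42): queue = [42]
dequeue(): queue = []
enqueue(22): queue = [22]
enqueue(16): queue = [22, 16]
dequeue(): queue = [16]
enqueue(71): queue = [16, 71]
enqueue(59): queue = [16, 71, 59]
enqueue(60): queue = [16, 71, 59, 60]
enqueue(72): queue = [16, 71, 59, 60, 72]
dequeue(): queue = [71, 59, 60, 72]
dequeue(): queue = [59, 60, 72]

Answer: 59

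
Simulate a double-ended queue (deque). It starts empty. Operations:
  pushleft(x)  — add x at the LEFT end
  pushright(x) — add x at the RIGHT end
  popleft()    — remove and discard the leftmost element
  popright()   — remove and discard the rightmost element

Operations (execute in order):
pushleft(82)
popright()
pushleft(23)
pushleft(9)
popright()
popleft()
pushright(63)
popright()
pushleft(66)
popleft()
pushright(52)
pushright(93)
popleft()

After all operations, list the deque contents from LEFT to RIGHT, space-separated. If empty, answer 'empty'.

Answer: 93

Derivation:
pushleft(82): [82]
popright(): []
pushleft(23): [23]
pushleft(9): [9, 23]
popright(): [9]
popleft(): []
pushright(63): [63]
popright(): []
pushleft(66): [66]
popleft(): []
pushright(52): [52]
pushright(93): [52, 93]
popleft(): [93]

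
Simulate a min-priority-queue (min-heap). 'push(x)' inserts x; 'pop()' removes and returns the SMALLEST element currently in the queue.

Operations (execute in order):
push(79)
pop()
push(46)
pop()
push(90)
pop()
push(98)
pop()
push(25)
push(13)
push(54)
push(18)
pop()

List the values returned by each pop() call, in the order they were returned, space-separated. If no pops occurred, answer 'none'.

Answer: 79 46 90 98 13

Derivation:
push(79): heap contents = [79]
pop() → 79: heap contents = []
push(46): heap contents = [46]
pop() → 46: heap contents = []
push(90): heap contents = [90]
pop() → 90: heap contents = []
push(98): heap contents = [98]
pop() → 98: heap contents = []
push(25): heap contents = [25]
push(13): heap contents = [13, 25]
push(54): heap contents = [13, 25, 54]
push(18): heap contents = [13, 18, 25, 54]
pop() → 13: heap contents = [18, 25, 54]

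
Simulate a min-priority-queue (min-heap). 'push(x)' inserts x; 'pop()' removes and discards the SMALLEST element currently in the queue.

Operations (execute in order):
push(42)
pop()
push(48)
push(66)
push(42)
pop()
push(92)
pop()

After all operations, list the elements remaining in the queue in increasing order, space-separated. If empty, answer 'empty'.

Answer: 66 92

Derivation:
push(42): heap contents = [42]
pop() → 42: heap contents = []
push(48): heap contents = [48]
push(66): heap contents = [48, 66]
push(42): heap contents = [42, 48, 66]
pop() → 42: heap contents = [48, 66]
push(92): heap contents = [48, 66, 92]
pop() → 48: heap contents = [66, 92]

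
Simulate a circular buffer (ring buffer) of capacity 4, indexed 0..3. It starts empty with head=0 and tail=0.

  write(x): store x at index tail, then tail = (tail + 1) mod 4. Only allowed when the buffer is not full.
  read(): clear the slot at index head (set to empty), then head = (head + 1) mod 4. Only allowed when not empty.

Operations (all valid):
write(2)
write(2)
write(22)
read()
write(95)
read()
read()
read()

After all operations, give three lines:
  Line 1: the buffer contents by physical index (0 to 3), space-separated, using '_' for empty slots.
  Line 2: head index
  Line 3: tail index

write(2): buf=[2 _ _ _], head=0, tail=1, size=1
write(2): buf=[2 2 _ _], head=0, tail=2, size=2
write(22): buf=[2 2 22 _], head=0, tail=3, size=3
read(): buf=[_ 2 22 _], head=1, tail=3, size=2
write(95): buf=[_ 2 22 95], head=1, tail=0, size=3
read(): buf=[_ _ 22 95], head=2, tail=0, size=2
read(): buf=[_ _ _ 95], head=3, tail=0, size=1
read(): buf=[_ _ _ _], head=0, tail=0, size=0

Answer: _ _ _ _
0
0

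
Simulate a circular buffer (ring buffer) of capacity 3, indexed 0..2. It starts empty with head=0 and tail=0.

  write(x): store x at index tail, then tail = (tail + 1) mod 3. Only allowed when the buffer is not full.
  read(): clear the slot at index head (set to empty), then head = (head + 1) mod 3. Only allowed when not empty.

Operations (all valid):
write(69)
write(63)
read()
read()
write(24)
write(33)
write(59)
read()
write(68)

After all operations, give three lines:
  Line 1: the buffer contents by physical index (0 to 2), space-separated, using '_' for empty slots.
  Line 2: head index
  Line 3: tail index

Answer: 33 59 68
0
0

Derivation:
write(69): buf=[69 _ _], head=0, tail=1, size=1
write(63): buf=[69 63 _], head=0, tail=2, size=2
read(): buf=[_ 63 _], head=1, tail=2, size=1
read(): buf=[_ _ _], head=2, tail=2, size=0
write(24): buf=[_ _ 24], head=2, tail=0, size=1
write(33): buf=[33 _ 24], head=2, tail=1, size=2
write(59): buf=[33 59 24], head=2, tail=2, size=3
read(): buf=[33 59 _], head=0, tail=2, size=2
write(68): buf=[33 59 68], head=0, tail=0, size=3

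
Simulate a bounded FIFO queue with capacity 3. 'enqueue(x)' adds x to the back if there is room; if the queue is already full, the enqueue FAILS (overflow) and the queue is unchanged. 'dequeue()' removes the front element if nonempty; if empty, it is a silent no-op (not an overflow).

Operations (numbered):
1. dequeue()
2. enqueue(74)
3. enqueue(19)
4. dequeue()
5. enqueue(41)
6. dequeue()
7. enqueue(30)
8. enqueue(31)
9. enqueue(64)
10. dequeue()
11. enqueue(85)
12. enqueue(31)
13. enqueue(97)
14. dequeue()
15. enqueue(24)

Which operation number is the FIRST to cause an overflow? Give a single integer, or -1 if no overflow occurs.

Answer: 9

Derivation:
1. dequeue(): empty, no-op, size=0
2. enqueue(74): size=1
3. enqueue(19): size=2
4. dequeue(): size=1
5. enqueue(41): size=2
6. dequeue(): size=1
7. enqueue(30): size=2
8. enqueue(31): size=3
9. enqueue(64): size=3=cap → OVERFLOW (fail)
10. dequeue(): size=2
11. enqueue(85): size=3
12. enqueue(31): size=3=cap → OVERFLOW (fail)
13. enqueue(97): size=3=cap → OVERFLOW (fail)
14. dequeue(): size=2
15. enqueue(24): size=3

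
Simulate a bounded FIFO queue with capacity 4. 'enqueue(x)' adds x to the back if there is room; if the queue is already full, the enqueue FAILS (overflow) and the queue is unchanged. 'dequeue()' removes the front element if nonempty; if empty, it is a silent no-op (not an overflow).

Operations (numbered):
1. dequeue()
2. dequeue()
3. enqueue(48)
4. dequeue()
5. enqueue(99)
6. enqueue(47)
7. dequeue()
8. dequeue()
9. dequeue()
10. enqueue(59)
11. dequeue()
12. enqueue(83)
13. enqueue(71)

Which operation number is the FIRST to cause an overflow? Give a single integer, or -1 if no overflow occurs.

Answer: -1

Derivation:
1. dequeue(): empty, no-op, size=0
2. dequeue(): empty, no-op, size=0
3. enqueue(48): size=1
4. dequeue(): size=0
5. enqueue(99): size=1
6. enqueue(47): size=2
7. dequeue(): size=1
8. dequeue(): size=0
9. dequeue(): empty, no-op, size=0
10. enqueue(59): size=1
11. dequeue(): size=0
12. enqueue(83): size=1
13. enqueue(71): size=2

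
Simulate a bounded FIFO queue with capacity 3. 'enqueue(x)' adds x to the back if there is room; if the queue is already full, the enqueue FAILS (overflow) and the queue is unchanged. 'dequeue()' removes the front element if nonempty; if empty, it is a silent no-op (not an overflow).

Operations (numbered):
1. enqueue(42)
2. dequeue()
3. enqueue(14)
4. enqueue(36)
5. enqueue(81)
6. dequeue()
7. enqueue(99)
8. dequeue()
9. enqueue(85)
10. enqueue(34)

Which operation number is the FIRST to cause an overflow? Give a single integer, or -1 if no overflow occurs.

1. enqueue(42): size=1
2. dequeue(): size=0
3. enqueue(14): size=1
4. enqueue(36): size=2
5. enqueue(81): size=3
6. dequeue(): size=2
7. enqueue(99): size=3
8. dequeue(): size=2
9. enqueue(85): size=3
10. enqueue(34): size=3=cap → OVERFLOW (fail)

Answer: 10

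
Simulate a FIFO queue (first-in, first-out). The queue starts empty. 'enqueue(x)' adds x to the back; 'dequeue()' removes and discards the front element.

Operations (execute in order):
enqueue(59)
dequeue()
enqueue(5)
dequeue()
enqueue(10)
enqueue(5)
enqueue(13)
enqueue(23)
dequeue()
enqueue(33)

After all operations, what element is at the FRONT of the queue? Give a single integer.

Answer: 5

Derivation:
enqueue(59): queue = [59]
dequeue(): queue = []
enqueue(5): queue = [5]
dequeue(): queue = []
enqueue(10): queue = [10]
enqueue(5): queue = [10, 5]
enqueue(13): queue = [10, 5, 13]
enqueue(23): queue = [10, 5, 13, 23]
dequeue(): queue = [5, 13, 23]
enqueue(33): queue = [5, 13, 23, 33]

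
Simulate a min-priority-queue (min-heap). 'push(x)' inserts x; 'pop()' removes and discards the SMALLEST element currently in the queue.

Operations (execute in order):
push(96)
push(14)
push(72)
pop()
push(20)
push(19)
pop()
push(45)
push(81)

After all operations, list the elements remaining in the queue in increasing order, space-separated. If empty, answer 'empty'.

push(96): heap contents = [96]
push(14): heap contents = [14, 96]
push(72): heap contents = [14, 72, 96]
pop() → 14: heap contents = [72, 96]
push(20): heap contents = [20, 72, 96]
push(19): heap contents = [19, 20, 72, 96]
pop() → 19: heap contents = [20, 72, 96]
push(45): heap contents = [20, 45, 72, 96]
push(81): heap contents = [20, 45, 72, 81, 96]

Answer: 20 45 72 81 96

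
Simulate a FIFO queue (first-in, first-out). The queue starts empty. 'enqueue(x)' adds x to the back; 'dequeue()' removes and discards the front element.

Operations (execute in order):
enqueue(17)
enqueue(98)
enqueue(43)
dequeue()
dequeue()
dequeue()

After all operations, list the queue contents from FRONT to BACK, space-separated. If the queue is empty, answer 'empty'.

Answer: empty

Derivation:
enqueue(17): [17]
enqueue(98): [17, 98]
enqueue(43): [17, 98, 43]
dequeue(): [98, 43]
dequeue(): [43]
dequeue(): []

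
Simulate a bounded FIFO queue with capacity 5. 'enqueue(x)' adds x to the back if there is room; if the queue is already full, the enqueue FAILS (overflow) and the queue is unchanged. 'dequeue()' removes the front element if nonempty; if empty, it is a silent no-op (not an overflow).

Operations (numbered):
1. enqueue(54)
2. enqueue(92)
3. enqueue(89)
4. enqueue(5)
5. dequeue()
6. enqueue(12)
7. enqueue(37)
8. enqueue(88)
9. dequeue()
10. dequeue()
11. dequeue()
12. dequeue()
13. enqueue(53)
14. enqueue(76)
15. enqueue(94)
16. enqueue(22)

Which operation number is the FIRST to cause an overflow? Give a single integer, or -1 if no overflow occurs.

1. enqueue(54): size=1
2. enqueue(92): size=2
3. enqueue(89): size=3
4. enqueue(5): size=4
5. dequeue(): size=3
6. enqueue(12): size=4
7. enqueue(37): size=5
8. enqueue(88): size=5=cap → OVERFLOW (fail)
9. dequeue(): size=4
10. dequeue(): size=3
11. dequeue(): size=2
12. dequeue(): size=1
13. enqueue(53): size=2
14. enqueue(76): size=3
15. enqueue(94): size=4
16. enqueue(22): size=5

Answer: 8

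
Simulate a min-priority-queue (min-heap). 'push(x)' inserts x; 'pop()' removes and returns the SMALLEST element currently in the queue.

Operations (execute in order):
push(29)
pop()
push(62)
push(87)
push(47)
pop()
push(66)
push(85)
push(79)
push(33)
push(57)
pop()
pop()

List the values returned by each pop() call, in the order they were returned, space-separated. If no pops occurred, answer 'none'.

push(29): heap contents = [29]
pop() → 29: heap contents = []
push(62): heap contents = [62]
push(87): heap contents = [62, 87]
push(47): heap contents = [47, 62, 87]
pop() → 47: heap contents = [62, 87]
push(66): heap contents = [62, 66, 87]
push(85): heap contents = [62, 66, 85, 87]
push(79): heap contents = [62, 66, 79, 85, 87]
push(33): heap contents = [33, 62, 66, 79, 85, 87]
push(57): heap contents = [33, 57, 62, 66, 79, 85, 87]
pop() → 33: heap contents = [57, 62, 66, 79, 85, 87]
pop() → 57: heap contents = [62, 66, 79, 85, 87]

Answer: 29 47 33 57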